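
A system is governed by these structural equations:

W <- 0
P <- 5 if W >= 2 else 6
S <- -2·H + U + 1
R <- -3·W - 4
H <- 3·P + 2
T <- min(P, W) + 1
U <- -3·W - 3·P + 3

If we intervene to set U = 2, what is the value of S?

-37

Under do(U=2), the mechanism U <- -3·W - 3·P + 3 is discarded; U is fixed at 2.
P = 5 if W >= 2 else 6  [with W=0]  = 6
H = 3·P + 2  [with P=6]  = 20
S = -2·H + U + 1  [with H=20, U=2]  = -37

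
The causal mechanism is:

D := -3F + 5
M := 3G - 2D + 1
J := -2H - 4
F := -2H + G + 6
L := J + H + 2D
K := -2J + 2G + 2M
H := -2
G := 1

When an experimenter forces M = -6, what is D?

do(M=-6) replaces the equation M := 3G - 2D + 1 with the constant M = -6.
No directed path runs from M to D, so D keeps its natural value.
F = -2H + G + 6  [with H=-2, G=1]  = 11
D = -3F + 5  [with F=11]  = -28

-28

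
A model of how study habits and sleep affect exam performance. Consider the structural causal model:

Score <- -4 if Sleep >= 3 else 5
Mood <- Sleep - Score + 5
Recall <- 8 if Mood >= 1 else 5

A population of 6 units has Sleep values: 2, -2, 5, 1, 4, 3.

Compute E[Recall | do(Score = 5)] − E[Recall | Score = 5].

do(Score=5) breaks Score's dependence on Sleep. With Score=5 fixed, Recall across the units is 8, 5, 8, 8, 8, 8, mean 7.5.
E[Recall|Score=5] averages over only the 3 units with Score=5 (Sleep = 2, -2, 1): Recall = 8, 5, 8, mean 7.
Difference = 7.5 − 7 = 0.5.

0.5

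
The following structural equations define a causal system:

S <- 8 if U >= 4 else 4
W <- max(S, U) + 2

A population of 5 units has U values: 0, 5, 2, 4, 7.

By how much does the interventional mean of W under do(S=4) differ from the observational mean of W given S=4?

0.8

do(S=4) breaks S's dependence on U. With S=4 fixed, W across the units is 6, 7, 6, 6, 9, mean 6.8.
Observing S=4 restricts to units where S's equation naturally yields 4: U ∈ {0, 2}. In that subpopulation W = 6, 6, mean 6.
Difference = 6.8 − 6 = 0.8.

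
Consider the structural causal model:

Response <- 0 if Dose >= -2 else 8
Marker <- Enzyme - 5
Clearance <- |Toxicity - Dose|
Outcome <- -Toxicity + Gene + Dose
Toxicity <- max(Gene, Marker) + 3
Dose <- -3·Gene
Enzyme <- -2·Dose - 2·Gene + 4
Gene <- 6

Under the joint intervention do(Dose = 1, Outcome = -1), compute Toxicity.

9

Under do(Dose = 1, Outcome = -1), each intervened variable's structural equation is replaced by its fixed value.
Enzyme = -2·Dose - 2·Gene + 4  [with Dose=1, Gene=6]  = -10
Marker = Enzyme - 5  [with Enzyme=-10]  = -15
Toxicity = max(Gene, Marker) + 3  [with Gene=6, Marker=-15]  = 9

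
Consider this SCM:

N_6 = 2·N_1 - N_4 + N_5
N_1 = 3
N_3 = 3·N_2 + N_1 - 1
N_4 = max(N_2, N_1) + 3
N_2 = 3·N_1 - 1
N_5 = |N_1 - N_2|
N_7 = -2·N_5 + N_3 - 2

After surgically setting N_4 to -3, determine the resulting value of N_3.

26

Under do(N_4=-3), the mechanism N_4 = max(N_2, N_1) + 3 is discarded; N_4 is fixed at -3.
Since N_3 is not a descendant of the intervened variable, it is unaffected.
N_2 = 3·N_1 - 1  [with N_1=3]  = 8
N_3 = 3·N_2 + N_1 - 1  [with N_2=8, N_1=3]  = 26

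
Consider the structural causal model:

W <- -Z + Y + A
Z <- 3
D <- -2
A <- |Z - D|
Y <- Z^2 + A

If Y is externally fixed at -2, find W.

Intervening sets Y = -2 and removes its equation (Y <- Z^2 + A).
A = |Z - D|  [with Z=3, D=-2]  = 5
W = -Z + Y + A  [with Z=3, Y=-2, A=5]  = 0

0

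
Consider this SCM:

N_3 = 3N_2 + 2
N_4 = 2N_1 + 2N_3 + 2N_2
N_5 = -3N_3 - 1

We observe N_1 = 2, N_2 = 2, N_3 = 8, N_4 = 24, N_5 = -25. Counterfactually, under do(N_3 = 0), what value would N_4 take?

8

The intervention breaks the incoming arrows to N_3: N_3 = 3N_2 + 2 no longer applies, and N_3 = 0.
N_4 = 2N_1 + 2N_3 + 2N_2  [with N_1=2, N_3=0, N_2=2]  = 8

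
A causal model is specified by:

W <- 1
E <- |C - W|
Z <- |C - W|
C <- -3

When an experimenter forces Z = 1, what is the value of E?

4

Under do(Z=1), the mechanism Z <- |C - W| is discarded; Z is fixed at 1.
Since E is not a descendant of the intervened variable, it is unaffected.
E = |C - W|  [with C=-3, W=1]  = 4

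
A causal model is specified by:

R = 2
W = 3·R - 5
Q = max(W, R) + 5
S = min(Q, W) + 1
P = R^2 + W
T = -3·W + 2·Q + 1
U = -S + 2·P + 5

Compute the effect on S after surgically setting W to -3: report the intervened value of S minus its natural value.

-4

Under do(W=-3), the mechanism W = 3·R - 5 is discarded; W is fixed at -3.
Q = max(W, R) + 5  [with W=-3, R=2]  = 7
S = min(Q, W) + 1  [with Q=7, W=-3]  = -2
Without intervention: W = 3·R - 5  [with R=2]  = 1; Q = max(W, R) + 5  [with W=1, R=2]  = 7; S = min(Q, W) + 1  [with Q=7, W=1]  = 2.
Change = -2 − 2 = -4.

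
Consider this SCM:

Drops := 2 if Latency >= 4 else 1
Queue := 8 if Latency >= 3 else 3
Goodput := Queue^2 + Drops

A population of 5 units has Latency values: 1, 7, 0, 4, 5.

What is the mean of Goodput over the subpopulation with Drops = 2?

E[Goodput|Drops=2] averages over only the 3 units with Drops=2 (Latency = 7, 4, 5): Goodput = 66, 66, 66, mean 66.

66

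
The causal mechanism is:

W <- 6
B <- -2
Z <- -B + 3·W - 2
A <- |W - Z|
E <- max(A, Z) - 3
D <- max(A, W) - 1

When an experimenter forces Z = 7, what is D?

The intervention breaks the incoming arrows to Z: Z <- -B + 3·W - 2 no longer applies, and Z = 7.
A = |W - Z|  [with W=6, Z=7]  = 1
D = max(A, W) - 1  [with A=1, W=6]  = 5

5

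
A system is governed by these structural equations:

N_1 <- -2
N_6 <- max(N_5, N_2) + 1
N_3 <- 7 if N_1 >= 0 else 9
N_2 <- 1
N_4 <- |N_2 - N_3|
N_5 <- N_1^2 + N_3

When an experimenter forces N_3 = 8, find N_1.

-2

Under do(N_3=8), the mechanism N_3 <- 7 if N_1 >= 0 else 9 is discarded; N_3 is fixed at 8.
N_1 is not downstream of the intervention, so its value is determined by the original equations.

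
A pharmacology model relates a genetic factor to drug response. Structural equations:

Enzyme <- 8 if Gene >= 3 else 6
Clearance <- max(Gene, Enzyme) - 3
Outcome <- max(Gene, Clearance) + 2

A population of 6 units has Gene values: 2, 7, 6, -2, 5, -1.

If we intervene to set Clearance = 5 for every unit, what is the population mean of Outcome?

The intervention sets Clearance=5 in all 6 units regardless of Gene. Recomputing Outcome per unit gives 7, 9, 8, 7, 7, 7; average 7.5.

7.5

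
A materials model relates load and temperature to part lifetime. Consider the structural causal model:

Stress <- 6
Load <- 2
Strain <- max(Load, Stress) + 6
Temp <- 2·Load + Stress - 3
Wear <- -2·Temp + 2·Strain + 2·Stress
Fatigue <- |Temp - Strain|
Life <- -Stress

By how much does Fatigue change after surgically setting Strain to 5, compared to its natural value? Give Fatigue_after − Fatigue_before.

The intervention breaks the incoming arrows to Strain: Strain <- max(Load, Stress) + 6 no longer applies, and Strain = 5.
Temp = 2·Load + Stress - 3  [with Load=2, Stress=6]  = 7
Fatigue = |Temp - Strain|  [with Temp=7, Strain=5]  = 2
Without intervention: Strain = max(Load, Stress) + 6  [with Load=2, Stress=6]  = 12; Temp = 2·Load + Stress - 3  [with Load=2, Stress=6]  = 7; Fatigue = |Temp - Strain|  [with Temp=7, Strain=12]  = 5.
Change = 2 − 5 = -3.

-3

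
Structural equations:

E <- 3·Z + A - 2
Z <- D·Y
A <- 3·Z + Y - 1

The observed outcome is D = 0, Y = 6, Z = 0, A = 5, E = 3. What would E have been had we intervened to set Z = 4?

do(Z=4) replaces the equation Z <- D·Y with the constant Z = 4.
A = 3·Z + Y - 1  [with Z=4, Y=6]  = 17
E = 3·Z + A - 2  [with Z=4, A=17]  = 27

27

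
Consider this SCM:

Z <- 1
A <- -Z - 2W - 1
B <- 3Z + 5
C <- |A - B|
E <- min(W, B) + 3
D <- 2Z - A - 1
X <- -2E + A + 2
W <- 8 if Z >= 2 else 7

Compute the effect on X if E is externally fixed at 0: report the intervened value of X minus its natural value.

20

The intervention breaks the incoming arrows to E: E <- min(W, B) + 3 no longer applies, and E = 0.
W = 8 if Z >= 2 else 7  [with Z=1]  = 7
A = -Z - 2W - 1  [with Z=1, W=7]  = -16
X = -2E + A + 2  [with E=0, A=-16]  = -14
Without intervention: W = 8 if Z >= 2 else 7  [with Z=1]  = 7; A = -Z - 2W - 1  [with Z=1, W=7]  = -16; B = 3Z + 5  [with Z=1]  = 8; E = min(W, B) + 3  [with W=7, B=8]  = 10; X = -2E + A + 2  [with E=10, A=-16]  = -34.
Change = -14 − (-34) = 20.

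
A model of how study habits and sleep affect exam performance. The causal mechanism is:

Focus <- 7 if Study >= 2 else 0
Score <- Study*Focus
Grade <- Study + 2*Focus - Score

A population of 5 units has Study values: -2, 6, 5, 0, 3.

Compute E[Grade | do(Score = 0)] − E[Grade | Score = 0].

Under do(Score=0), Score's equation is replaced by Score=0 for every unit. Per-unit Grade: -2, 20, 19, 0, 17. Mean = 10.8.
Observing Score=0 restricts to units where Score's equation naturally yields 0: Study ∈ {-2, 0}. In that subpopulation Grade = -2, 0, mean -1.
Difference = 10.8 − (-1) = 11.8.

11.8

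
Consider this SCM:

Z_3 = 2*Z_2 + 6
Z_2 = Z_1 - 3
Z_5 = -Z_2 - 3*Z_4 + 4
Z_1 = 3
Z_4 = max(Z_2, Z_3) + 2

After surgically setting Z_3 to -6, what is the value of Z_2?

0

Under do(Z_3=-6), the mechanism Z_3 = 2*Z_2 + 6 is discarded; Z_3 is fixed at -6.
Since Z_2 is not a descendant of the intervened variable, it is unaffected.
Z_2 = Z_1 - 3  [with Z_1=3]  = 0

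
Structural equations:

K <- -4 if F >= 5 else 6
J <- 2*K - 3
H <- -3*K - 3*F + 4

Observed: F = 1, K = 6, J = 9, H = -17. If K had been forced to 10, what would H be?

-29

Under do(K=10), the mechanism K <- -4 if F >= 5 else 6 is discarded; K is fixed at 10.
H = -3*K - 3*F + 4  [with K=10, F=1]  = -29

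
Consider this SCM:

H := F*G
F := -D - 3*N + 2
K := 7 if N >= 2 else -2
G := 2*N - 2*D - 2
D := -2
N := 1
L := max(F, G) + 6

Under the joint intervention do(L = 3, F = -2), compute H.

-8

Setting L = 3, F = -2 by intervention discards those variables' equations.
G = 2*N - 2*D - 2  [with N=1, D=-2]  = 4
H = F*G  [with F=-2, G=4]  = -8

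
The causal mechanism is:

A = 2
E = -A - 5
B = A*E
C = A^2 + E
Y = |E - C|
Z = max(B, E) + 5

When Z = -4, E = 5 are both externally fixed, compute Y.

4

The joint intervention fixes Z = -4, E = 5, removing each variable's own equation.
C = A^2 + E  [with A=2, E=5]  = 9
Y = |E - C|  [with E=5, C=9]  = 4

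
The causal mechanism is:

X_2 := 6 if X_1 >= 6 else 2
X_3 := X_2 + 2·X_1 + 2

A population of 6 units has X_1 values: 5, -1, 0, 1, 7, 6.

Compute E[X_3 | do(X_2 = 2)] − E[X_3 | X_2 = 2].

The intervention sets X_2=2 in all 6 units regardless of X_1. Recomputing X_3 per unit gives 14, 2, 4, 6, 18, 16; average 10.
E[X_3|X_2=2] averages over only the 4 units with X_2=2 (X_1 = 5, -1, 0, 1): X_3 = 14, 2, 4, 6, mean 6.5.
Difference = 10 − 6.5 = 3.5.

3.5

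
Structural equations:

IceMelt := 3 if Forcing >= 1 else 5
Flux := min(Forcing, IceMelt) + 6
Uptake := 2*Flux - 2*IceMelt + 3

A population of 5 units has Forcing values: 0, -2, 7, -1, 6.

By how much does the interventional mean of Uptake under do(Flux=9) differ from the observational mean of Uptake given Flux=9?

The intervention sets Flux=9 in all 5 units regardless of Forcing. Recomputing Uptake per unit gives 11, 11, 15, 11, 15; average 12.6.
Conditioning on Flux=9 selects the 2 unit(s) with Forcing ∈ {7, 6}. Their Uptake values: 15, 15. Mean = 15.
Difference = 12.6 − 15 = -2.4.

-2.4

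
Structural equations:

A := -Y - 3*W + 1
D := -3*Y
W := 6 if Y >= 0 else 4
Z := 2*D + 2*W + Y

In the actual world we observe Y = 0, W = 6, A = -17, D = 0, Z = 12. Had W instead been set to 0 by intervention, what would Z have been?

0

do(W=0) replaces the equation W := 6 if Y >= 0 else 4 with the constant W = 0.
D = -3*Y  [with Y=0]  = 0
Z = 2*D + 2*W + Y  [with D=0, W=0, Y=0]  = 0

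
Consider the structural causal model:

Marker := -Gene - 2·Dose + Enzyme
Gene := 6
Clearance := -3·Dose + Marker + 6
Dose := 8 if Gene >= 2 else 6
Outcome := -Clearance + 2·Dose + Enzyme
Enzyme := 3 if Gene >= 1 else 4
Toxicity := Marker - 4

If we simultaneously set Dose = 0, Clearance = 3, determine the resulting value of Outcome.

0

Setting Dose = 0, Clearance = 3 by intervention discards those variables' equations.
Enzyme = 3 if Gene >= 1 else 4  [with Gene=6]  = 3
Outcome = -Clearance + 2·Dose + Enzyme  [with Clearance=3, Dose=0, Enzyme=3]  = 0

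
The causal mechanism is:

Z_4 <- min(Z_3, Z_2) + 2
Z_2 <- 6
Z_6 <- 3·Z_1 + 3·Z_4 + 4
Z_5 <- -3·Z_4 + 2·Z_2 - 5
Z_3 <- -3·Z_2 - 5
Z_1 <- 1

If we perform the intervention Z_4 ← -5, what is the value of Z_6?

-8

Under do(Z_4=-5), the mechanism Z_4 <- min(Z_3, Z_2) + 2 is discarded; Z_4 is fixed at -5.
Z_6 = 3·Z_1 + 3·Z_4 + 4  [with Z_1=1, Z_4=-5]  = -8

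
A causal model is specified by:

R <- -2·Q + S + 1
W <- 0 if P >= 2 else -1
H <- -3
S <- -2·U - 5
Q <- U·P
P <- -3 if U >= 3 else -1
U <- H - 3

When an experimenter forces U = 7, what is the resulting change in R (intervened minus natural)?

28

Under do(U=7), the mechanism U <- H - 3 is discarded; U is fixed at 7.
P = -3 if U >= 3 else -1  [with U=7]  = -3
S = -2·U - 5  [with U=7]  = -19
Q = U·P  [with U=7, P=-3]  = -21
R = -2·Q + S + 1  [with Q=-21, S=-19]  = 24
Without intervention: U = H - 3  [with H=-3]  = -6; P = -3 if U >= 3 else -1  [with U=-6]  = -1; S = -2·U - 5  [with U=-6]  = 7; Q = U·P  [with U=-6, P=-1]  = 6; R = -2·Q + S + 1  [with Q=6, S=7]  = -4.
Change = 24 − (-4) = 28.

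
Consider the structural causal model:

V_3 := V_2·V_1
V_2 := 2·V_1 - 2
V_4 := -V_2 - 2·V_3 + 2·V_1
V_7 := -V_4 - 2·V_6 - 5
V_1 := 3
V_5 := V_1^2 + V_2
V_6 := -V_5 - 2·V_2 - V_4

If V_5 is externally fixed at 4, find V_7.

-3

Under do(V_5=4), the mechanism V_5 := V_1^2 + V_2 is discarded; V_5 is fixed at 4.
V_2 = 2·V_1 - 2  [with V_1=3]  = 4
V_3 = V_2·V_1  [with V_2=4, V_1=3]  = 12
V_4 = -V_2 - 2·V_3 + 2·V_1  [with V_2=4, V_3=12, V_1=3]  = -22
V_6 = -V_5 - 2·V_2 - V_4  [with V_5=4, V_2=4, V_4=-22]  = 10
V_7 = -V_4 - 2·V_6 - 5  [with V_4=-22, V_6=10]  = -3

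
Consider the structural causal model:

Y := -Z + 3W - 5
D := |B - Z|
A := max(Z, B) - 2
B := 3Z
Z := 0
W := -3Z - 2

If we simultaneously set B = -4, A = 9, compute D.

Setting B = -4, A = 9 by intervention discards those variables' equations.
D = |B - Z|  [with B=-4, Z=0]  = 4

4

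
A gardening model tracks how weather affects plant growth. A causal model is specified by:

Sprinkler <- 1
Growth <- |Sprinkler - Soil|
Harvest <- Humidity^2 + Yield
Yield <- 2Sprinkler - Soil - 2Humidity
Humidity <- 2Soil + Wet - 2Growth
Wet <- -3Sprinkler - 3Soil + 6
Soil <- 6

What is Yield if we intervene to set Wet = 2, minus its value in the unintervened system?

-34

The intervention breaks the incoming arrows to Wet: Wet <- -3Sprinkler - 3Soil + 6 no longer applies, and Wet = 2.
Growth = |Sprinkler - Soil|  [with Sprinkler=1, Soil=6]  = 5
Humidity = 2Soil + Wet - 2Growth  [with Soil=6, Wet=2, Growth=5]  = 4
Yield = 2Sprinkler - Soil - 2Humidity  [with Sprinkler=1, Soil=6, Humidity=4]  = -12
Without intervention: Wet = -3Sprinkler - 3Soil + 6  [with Sprinkler=1, Soil=6]  = -15; Growth = |Sprinkler - Soil|  [with Sprinkler=1, Soil=6]  = 5; Humidity = 2Soil + Wet - 2Growth  [with Soil=6, Wet=-15, Growth=5]  = -13; Yield = 2Sprinkler - Soil - 2Humidity  [with Sprinkler=1, Soil=6, Humidity=-13]  = 22.
Change = -12 − 22 = -34.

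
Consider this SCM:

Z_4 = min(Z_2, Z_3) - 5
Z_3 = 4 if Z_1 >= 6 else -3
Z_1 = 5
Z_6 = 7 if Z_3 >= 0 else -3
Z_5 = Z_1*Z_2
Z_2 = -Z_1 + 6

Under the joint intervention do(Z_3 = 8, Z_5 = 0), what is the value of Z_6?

7

Setting Z_3 = 8, Z_5 = 0 by intervention discards those variables' equations.
Z_6 = 7 if Z_3 >= 0 else -3  [with Z_3=8]  = 7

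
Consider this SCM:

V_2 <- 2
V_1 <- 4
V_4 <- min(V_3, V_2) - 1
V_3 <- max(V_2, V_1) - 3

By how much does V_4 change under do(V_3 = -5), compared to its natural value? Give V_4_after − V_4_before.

The intervention breaks the incoming arrows to V_3: V_3 <- max(V_2, V_1) - 3 no longer applies, and V_3 = -5.
V_4 = min(V_3, V_2) - 1  [with V_3=-5, V_2=2]  = -6
Without intervention: V_3 = max(V_2, V_1) - 3  [with V_2=2, V_1=4]  = 1; V_4 = min(V_3, V_2) - 1  [with V_3=1, V_2=2]  = 0.
Change = -6 − 0 = -6.

-6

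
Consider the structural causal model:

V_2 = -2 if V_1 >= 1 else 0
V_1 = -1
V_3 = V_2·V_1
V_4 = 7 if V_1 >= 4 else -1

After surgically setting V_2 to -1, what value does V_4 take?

Under do(V_2=-1), the mechanism V_2 = -2 if V_1 >= 1 else 0 is discarded; V_2 is fixed at -1.
Since V_4 is not a descendant of the intervened variable, it is unaffected.
V_4 = 7 if V_1 >= 4 else -1  [with V_1=-1]  = -1

-1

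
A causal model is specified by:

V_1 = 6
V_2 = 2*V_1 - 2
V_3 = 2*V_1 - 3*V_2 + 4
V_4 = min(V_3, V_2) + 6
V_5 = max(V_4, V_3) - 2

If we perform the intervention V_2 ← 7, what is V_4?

1

Under do(V_2=7), the mechanism V_2 = 2*V_1 - 2 is discarded; V_2 is fixed at 7.
V_3 = 2*V_1 - 3*V_2 + 4  [with V_1=6, V_2=7]  = -5
V_4 = min(V_3, V_2) + 6  [with V_3=-5, V_2=7]  = 1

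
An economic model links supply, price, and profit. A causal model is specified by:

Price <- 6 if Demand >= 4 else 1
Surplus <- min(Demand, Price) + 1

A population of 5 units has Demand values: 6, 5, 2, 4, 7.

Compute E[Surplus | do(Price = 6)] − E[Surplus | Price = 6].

Every unit gets Price=6 under the intervention. Surplus values become 7, 6, 3, 5, 7; E[Surplus|do(Price=6)] = 5.6.
E[Surplus|Price=6] averages over only the 4 units with Price=6 (Demand = 6, 5, 4, 7): Surplus = 7, 6, 5, 7, mean 6.25.
Difference = 5.6 − 6.25 = -0.65.

-0.65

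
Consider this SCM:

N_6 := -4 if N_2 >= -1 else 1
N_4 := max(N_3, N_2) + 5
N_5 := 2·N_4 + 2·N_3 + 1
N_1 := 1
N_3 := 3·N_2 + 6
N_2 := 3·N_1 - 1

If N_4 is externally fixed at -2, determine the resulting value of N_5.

21

Intervening sets N_4 = -2 and removes its equation (N_4 := max(N_3, N_2) + 5).
N_2 = 3·N_1 - 1  [with N_1=1]  = 2
N_3 = 3·N_2 + 6  [with N_2=2]  = 12
N_5 = 2·N_4 + 2·N_3 + 1  [with N_4=-2, N_3=12]  = 21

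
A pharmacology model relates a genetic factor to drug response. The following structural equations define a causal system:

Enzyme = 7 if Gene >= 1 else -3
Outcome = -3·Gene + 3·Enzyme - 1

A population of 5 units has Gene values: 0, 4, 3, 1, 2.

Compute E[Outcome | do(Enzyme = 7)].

Under do(Enzyme=7), Enzyme's equation is replaced by Enzyme=7 for every unit. Per-unit Outcome: 20, 8, 11, 17, 14. Mean = 14.

14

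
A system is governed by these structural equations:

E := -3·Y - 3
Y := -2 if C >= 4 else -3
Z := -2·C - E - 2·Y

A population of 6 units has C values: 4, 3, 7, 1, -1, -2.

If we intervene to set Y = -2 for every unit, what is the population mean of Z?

Under do(Y=-2), Y's equation is replaced by Y=-2 for every unit. Per-unit Z: -7, -5, -13, -1, 3, 5. Mean = -3.

-3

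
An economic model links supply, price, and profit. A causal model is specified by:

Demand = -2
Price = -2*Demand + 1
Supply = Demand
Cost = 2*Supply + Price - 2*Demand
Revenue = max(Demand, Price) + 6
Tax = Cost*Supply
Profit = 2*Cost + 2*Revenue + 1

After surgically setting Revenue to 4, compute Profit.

Under do(Revenue=4), the mechanism Revenue = max(Demand, Price) + 6 is discarded; Revenue is fixed at 4.
Price = -2*Demand + 1  [with Demand=-2]  = 5
Supply = Demand  [with Demand=-2]  = -2
Cost = 2*Supply + Price - 2*Demand  [with Supply=-2, Price=5, Demand=-2]  = 5
Profit = 2*Cost + 2*Revenue + 1  [with Cost=5, Revenue=4]  = 19

19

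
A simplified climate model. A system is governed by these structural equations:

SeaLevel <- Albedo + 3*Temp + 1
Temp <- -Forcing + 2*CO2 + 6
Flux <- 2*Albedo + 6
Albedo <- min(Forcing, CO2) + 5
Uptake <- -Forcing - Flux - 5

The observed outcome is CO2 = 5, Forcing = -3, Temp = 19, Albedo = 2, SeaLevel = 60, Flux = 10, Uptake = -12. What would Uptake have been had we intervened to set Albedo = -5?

The intervention breaks the incoming arrows to Albedo: Albedo <- min(Forcing, CO2) + 5 no longer applies, and Albedo = -5.
Flux = 2*Albedo + 6  [with Albedo=-5]  = -4
Uptake = -Forcing - Flux - 5  [with Forcing=-3, Flux=-4]  = 2

2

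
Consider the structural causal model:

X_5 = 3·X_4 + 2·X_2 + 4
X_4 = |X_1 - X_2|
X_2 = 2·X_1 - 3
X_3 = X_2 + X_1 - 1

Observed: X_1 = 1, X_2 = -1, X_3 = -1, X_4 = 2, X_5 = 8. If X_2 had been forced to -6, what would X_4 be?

Under do(X_2=-6), the mechanism X_2 = 2·X_1 - 3 is discarded; X_2 is fixed at -6.
X_4 = |X_1 - X_2|  [with X_1=1, X_2=-6]  = 7

7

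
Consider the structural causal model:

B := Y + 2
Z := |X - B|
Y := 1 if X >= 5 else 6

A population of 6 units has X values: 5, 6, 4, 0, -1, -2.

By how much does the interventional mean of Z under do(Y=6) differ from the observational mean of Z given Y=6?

-1.75

do(Y=6) breaks Y's dependence on X. With Y=6 fixed, Z across the units is 3, 2, 4, 8, 9, 10, mean 6.
Observing Y=6 restricts to units where Y's equation naturally yields 6: X ∈ {4, 0, -1, -2}. In that subpopulation Z = 4, 8, 9, 10, mean 7.75.
Difference = 6 − 7.75 = -1.75.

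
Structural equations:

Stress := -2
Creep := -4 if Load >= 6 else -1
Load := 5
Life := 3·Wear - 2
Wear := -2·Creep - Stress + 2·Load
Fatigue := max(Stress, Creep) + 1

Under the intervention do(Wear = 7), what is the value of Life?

19

Under do(Wear=7), the mechanism Wear := -2·Creep - Stress + 2·Load is discarded; Wear is fixed at 7.
Life = 3·Wear - 2  [with Wear=7]  = 19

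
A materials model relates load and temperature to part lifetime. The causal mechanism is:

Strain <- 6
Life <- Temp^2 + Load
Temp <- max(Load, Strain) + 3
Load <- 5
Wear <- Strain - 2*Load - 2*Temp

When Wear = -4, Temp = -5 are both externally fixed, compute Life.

The joint intervention fixes Wear = -4, Temp = -5, removing each variable's own equation.
Life = Temp^2 + Load  [with Temp=-5, Load=5]  = 30

30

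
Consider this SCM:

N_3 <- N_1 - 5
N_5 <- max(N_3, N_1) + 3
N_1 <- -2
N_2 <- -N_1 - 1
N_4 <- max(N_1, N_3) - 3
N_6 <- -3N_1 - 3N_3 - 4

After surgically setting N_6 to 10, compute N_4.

-5

do(N_6=10) replaces the equation N_6 <- -3N_1 - 3N_3 - 4 with the constant N_6 = 10.
No directed path runs from N_6 to N_4, so N_4 keeps its natural value.
N_3 = N_1 - 5  [with N_1=-2]  = -7
N_4 = max(N_1, N_3) - 3  [with N_1=-2, N_3=-7]  = -5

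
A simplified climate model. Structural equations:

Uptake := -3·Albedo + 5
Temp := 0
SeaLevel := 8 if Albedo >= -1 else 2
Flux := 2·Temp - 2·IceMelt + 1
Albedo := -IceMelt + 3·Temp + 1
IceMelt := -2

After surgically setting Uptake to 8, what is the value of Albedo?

do(Uptake=8) replaces the equation Uptake := -3·Albedo + 5 with the constant Uptake = 8.
Albedo is not downstream of the intervention, so its value is determined by the original equations.
Albedo = -IceMelt + 3·Temp + 1  [with IceMelt=-2, Temp=0]  = 3

3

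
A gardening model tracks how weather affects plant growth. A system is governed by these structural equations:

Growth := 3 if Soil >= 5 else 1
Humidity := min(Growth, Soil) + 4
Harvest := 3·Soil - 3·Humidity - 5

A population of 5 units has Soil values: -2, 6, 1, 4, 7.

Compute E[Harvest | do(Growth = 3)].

-12.2

The intervention sets Growth=3 in all 5 units regardless of Soil. Recomputing Harvest per unit gives -17, -8, -17, -14, -5; average -12.2.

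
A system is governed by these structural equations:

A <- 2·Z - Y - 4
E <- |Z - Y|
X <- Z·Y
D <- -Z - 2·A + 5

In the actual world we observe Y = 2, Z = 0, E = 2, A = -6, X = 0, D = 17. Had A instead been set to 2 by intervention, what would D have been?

Under do(A=2), the mechanism A <- 2·Z - Y - 4 is discarded; A is fixed at 2.
D = -Z - 2·A + 5  [with Z=0, A=2]  = 1

1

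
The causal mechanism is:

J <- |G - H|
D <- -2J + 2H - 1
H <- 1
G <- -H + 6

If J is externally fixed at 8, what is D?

-15

The intervention breaks the incoming arrows to J: J <- |G - H| no longer applies, and J = 8.
D = -2J + 2H - 1  [with J=8, H=1]  = -15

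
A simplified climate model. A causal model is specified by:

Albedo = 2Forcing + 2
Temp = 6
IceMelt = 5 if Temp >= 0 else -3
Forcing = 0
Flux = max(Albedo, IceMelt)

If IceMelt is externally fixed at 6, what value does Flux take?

6

do(IceMelt=6) replaces the equation IceMelt = 5 if Temp >= 0 else -3 with the constant IceMelt = 6.
Albedo = 2Forcing + 2  [with Forcing=0]  = 2
Flux = max(Albedo, IceMelt)  [with Albedo=2, IceMelt=6]  = 6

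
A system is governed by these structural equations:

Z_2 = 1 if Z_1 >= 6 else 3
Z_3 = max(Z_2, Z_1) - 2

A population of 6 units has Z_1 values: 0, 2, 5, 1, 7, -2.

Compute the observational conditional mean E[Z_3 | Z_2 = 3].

E[Z_3|Z_2=3] averages over only the 5 units with Z_2=3 (Z_1 = 0, 2, 5, 1, -2): Z_3 = 1, 1, 3, 1, 1, mean 1.4.

1.4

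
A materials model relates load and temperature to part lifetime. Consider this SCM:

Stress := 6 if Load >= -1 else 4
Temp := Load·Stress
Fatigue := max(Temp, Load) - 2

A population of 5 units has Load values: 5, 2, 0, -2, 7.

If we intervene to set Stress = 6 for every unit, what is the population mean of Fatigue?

Under do(Stress=6), Stress's equation is replaced by Stress=6 for every unit. Per-unit Fatigue: 28, 10, -2, -4, 40. Mean = 14.4.

14.4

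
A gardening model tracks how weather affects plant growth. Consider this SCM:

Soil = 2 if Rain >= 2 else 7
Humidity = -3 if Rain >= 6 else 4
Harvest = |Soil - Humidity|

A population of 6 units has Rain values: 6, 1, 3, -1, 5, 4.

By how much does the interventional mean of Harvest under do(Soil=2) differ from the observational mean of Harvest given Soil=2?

-0.25

Every unit gets Soil=2 under the intervention. Harvest values become 5, 2, 2, 2, 2, 2; E[Harvest|do(Soil=2)] = 2.5.
E[Harvest|Soil=2] averages over only the 4 units with Soil=2 (Rain = 6, 3, 5, 4): Harvest = 5, 2, 2, 2, mean 2.75.
Difference = 2.5 − 2.75 = -0.25.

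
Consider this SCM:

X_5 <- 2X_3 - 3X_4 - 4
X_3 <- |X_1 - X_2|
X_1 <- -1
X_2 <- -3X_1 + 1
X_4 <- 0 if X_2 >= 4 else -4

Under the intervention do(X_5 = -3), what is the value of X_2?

Under do(X_5=-3), the mechanism X_5 <- 2X_3 - 3X_4 - 4 is discarded; X_5 is fixed at -3.
No directed path runs from X_5 to X_2, so X_2 keeps its natural value.
X_2 = -3X_1 + 1  [with X_1=-1]  = 4

4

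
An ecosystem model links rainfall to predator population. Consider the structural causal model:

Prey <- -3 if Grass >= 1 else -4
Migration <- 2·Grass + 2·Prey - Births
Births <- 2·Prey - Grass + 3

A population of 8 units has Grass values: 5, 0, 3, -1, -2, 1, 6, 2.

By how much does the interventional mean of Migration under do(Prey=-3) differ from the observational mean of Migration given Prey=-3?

Every unit gets Prey=-3 under the intervention. Migration values become 12, -3, 6, -6, -9, 0, 15, 3; E[Migration|do(Prey=-3)] = 2.25.
Conditioning on Prey=-3 selects the 5 unit(s) with Grass ∈ {5, 3, 1, 6, 2}. Their Migration values: 12, 6, 0, 15, 3. Mean = 7.2.
Difference = 2.25 − 7.2 = -4.95.

-4.95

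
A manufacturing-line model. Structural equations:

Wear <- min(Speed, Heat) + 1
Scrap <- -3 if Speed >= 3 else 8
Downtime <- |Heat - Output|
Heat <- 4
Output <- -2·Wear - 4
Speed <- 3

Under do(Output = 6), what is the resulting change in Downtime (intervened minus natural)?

-14

The intervention breaks the incoming arrows to Output: Output <- -2·Wear - 4 no longer applies, and Output = 6.
Downtime = |Heat - Output|  [with Heat=4, Output=6]  = 2
Without intervention: Wear = min(Speed, Heat) + 1  [with Speed=3, Heat=4]  = 4; Output = -2·Wear - 4  [with Wear=4]  = -12; Downtime = |Heat - Output|  [with Heat=4, Output=-12]  = 16.
Change = 2 − 16 = -14.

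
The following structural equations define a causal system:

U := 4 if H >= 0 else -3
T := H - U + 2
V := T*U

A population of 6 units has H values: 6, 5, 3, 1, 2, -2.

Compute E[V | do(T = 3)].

8.5

do(T=3) breaks T's dependence on H. With T=3 fixed, V across the units is 12, 12, 12, 12, 12, -9, mean 8.5.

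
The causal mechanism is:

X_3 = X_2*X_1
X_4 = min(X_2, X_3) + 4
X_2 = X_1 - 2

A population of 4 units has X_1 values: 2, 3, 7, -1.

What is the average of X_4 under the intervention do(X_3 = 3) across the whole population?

do(X_3=3) breaks X_3's dependence on X_1. With X_3=3 fixed, X_4 across the units is 4, 5, 7, 1, mean 4.25.

4.25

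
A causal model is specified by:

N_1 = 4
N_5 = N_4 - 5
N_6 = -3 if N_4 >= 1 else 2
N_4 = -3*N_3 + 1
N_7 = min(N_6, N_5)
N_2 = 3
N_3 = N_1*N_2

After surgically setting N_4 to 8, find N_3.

Under do(N_4=8), the mechanism N_4 = -3*N_3 + 1 is discarded; N_4 is fixed at 8.
Since N_3 is not a descendant of the intervened variable, it is unaffected.
N_3 = N_1*N_2  [with N_1=4, N_2=3]  = 12

12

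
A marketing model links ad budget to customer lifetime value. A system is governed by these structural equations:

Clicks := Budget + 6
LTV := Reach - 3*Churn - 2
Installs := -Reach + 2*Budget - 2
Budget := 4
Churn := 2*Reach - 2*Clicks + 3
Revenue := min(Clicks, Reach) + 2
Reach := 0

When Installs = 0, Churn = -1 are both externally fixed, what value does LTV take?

Under do(Installs = 0, Churn = -1), each intervened variable's structural equation is replaced by its fixed value.
LTV = Reach - 3*Churn - 2  [with Reach=0, Churn=-1]  = 1

1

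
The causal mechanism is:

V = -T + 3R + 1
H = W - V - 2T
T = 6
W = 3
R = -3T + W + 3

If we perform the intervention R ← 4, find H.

do(R=4) replaces the equation R = -3T + W + 3 with the constant R = 4.
V = -T + 3R + 1  [with T=6, R=4]  = 7
H = W - V - 2T  [with W=3, V=7, T=6]  = -16

-16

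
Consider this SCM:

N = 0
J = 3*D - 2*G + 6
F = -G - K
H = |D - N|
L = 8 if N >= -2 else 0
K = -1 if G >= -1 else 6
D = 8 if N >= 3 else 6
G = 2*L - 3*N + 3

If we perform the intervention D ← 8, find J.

Under do(D=8), the mechanism D = 8 if N >= 3 else 6 is discarded; D is fixed at 8.
L = 8 if N >= -2 else 0  [with N=0]  = 8
G = 2*L - 3*N + 3  [with L=8, N=0]  = 19
J = 3*D - 2*G + 6  [with D=8, G=19]  = -8

-8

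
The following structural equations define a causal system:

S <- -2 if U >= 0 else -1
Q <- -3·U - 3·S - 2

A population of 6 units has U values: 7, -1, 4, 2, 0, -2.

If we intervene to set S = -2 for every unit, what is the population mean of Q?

Under do(S=-2), S's equation is replaced by S=-2 for every unit. Per-unit Q: -17, 7, -8, -2, 4, 10. Mean = -1.

-1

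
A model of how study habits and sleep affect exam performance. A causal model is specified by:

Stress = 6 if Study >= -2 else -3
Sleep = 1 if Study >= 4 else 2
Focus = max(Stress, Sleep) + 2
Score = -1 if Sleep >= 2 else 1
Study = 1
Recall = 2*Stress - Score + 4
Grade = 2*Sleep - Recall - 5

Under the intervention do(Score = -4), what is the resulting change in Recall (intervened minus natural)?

3

The intervention breaks the incoming arrows to Score: Score = -1 if Sleep >= 2 else 1 no longer applies, and Score = -4.
Stress = 6 if Study >= -2 else -3  [with Study=1]  = 6
Recall = 2*Stress - Score + 4  [with Stress=6, Score=-4]  = 20
Without intervention: Sleep = 1 if Study >= 4 else 2  [with Study=1]  = 2; Stress = 6 if Study >= -2 else -3  [with Study=1]  = 6; Score = -1 if Sleep >= 2 else 1  [with Sleep=2]  = -1; Recall = 2*Stress - Score + 4  [with Stress=6, Score=-1]  = 17.
Change = 20 − 17 = 3.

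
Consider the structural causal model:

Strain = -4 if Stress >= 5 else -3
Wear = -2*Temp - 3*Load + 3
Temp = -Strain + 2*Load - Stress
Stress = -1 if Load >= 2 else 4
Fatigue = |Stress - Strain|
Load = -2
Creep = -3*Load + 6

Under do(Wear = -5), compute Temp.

do(Wear=-5) replaces the equation Wear = -2*Temp - 3*Load + 3 with the constant Wear = -5.
No directed path runs from Wear to Temp, so Temp keeps its natural value.
Stress = -1 if Load >= 2 else 4  [with Load=-2]  = 4
Strain = -4 if Stress >= 5 else -3  [with Stress=4]  = -3
Temp = -Strain + 2*Load - Stress  [with Strain=-3, Load=-2, Stress=4]  = -5

-5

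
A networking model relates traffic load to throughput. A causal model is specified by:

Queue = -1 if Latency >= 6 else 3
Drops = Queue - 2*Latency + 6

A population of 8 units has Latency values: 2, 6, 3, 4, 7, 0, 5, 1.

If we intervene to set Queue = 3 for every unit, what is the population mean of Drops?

2

Every unit gets Queue=3 under the intervention. Drops values become 5, -3, 3, 1, -5, 9, -1, 7; E[Drops|do(Queue=3)] = 2.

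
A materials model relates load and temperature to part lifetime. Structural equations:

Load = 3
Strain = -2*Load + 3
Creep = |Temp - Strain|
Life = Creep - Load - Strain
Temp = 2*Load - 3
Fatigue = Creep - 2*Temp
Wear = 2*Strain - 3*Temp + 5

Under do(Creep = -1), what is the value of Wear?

Intervening sets Creep = -1 and removes its equation (Creep = |Temp - Strain|).
No directed path runs from Creep to Wear, so Wear keeps its natural value.
Strain = -2*Load + 3  [with Load=3]  = -3
Temp = 2*Load - 3  [with Load=3]  = 3
Wear = 2*Strain - 3*Temp + 5  [with Strain=-3, Temp=3]  = -10

-10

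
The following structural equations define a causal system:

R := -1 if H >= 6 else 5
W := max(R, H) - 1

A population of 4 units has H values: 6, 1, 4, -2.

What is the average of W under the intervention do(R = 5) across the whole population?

The intervention sets R=5 in all 4 units regardless of H. Recomputing W per unit gives 5, 4, 4, 4; average 4.25.

4.25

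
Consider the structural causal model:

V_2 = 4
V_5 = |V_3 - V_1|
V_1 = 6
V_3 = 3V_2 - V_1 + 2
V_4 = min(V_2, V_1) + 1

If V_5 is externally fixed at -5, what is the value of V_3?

do(V_5=-5) replaces the equation V_5 = |V_3 - V_1| with the constant V_5 = -5.
V_3 is not downstream of the intervention, so its value is determined by the original equations.
V_3 = 3V_2 - V_1 + 2  [with V_2=4, V_1=6]  = 8

8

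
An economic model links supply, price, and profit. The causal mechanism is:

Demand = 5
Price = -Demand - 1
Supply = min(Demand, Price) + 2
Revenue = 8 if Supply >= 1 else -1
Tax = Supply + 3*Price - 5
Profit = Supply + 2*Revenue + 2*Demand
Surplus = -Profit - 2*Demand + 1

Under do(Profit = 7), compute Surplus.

-16

Intervening sets Profit = 7 and removes its equation (Profit = Supply + 2*Revenue + 2*Demand).
Surplus = -Profit - 2*Demand + 1  [with Profit=7, Demand=5]  = -16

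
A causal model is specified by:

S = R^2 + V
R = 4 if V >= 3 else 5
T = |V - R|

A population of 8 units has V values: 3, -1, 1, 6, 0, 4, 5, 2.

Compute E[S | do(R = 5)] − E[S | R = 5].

2

Under do(R=5), R's equation is replaced by R=5 for every unit. Per-unit S: 28, 24, 26, 31, 25, 29, 30, 27. Mean = 27.5.
Conditioning on R=5 selects the 4 unit(s) with V ∈ {-1, 1, 0, 2}. Their S values: 24, 26, 25, 27. Mean = 25.5.
Difference = 27.5 − 25.5 = 2.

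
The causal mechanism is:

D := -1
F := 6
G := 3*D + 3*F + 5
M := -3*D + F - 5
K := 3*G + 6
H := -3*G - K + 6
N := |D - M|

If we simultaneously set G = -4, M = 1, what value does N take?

2

Under do(G = -4, M = 1), each intervened variable's structural equation is replaced by its fixed value.
N = |D - M|  [with D=-1, M=1]  = 2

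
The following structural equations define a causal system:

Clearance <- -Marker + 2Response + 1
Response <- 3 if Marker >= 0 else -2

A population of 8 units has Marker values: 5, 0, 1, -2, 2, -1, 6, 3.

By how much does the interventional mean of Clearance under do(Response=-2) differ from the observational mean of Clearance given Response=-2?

-3.25

Under do(Response=-2), Response's equation is replaced by Response=-2 for every unit. Per-unit Clearance: -8, -3, -4, -1, -5, -2, -9, -6. Mean = -4.75.
Conditioning on Response=-2 selects the 2 unit(s) with Marker ∈ {-2, -1}. Their Clearance values: -1, -2. Mean = -1.5.
Difference = -4.75 − (-1.5) = -3.25.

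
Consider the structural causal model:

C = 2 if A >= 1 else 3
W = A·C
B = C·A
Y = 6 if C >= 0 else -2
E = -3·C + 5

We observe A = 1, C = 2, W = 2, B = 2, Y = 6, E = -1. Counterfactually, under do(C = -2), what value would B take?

Under do(C=-2), the mechanism C = 2 if A >= 1 else 3 is discarded; C is fixed at -2.
B = C·A  [with C=-2, A=1]  = -2

-2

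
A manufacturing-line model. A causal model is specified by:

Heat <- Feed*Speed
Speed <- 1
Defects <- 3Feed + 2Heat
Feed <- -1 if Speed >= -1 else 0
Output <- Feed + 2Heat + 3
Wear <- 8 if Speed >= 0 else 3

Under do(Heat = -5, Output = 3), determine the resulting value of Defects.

-13

The joint intervention fixes Heat = -5, Output = 3, removing each variable's own equation.
Feed = -1 if Speed >= -1 else 0  [with Speed=1]  = -1
Defects = 3Feed + 2Heat  [with Feed=-1, Heat=-5]  = -13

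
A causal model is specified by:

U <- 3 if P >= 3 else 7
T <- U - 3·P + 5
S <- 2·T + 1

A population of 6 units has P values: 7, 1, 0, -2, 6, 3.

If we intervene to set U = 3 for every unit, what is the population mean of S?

Every unit gets U=3 under the intervention. S values become -25, 11, 17, 29, -19, -1; E[S|do(U=3)] = 2.

2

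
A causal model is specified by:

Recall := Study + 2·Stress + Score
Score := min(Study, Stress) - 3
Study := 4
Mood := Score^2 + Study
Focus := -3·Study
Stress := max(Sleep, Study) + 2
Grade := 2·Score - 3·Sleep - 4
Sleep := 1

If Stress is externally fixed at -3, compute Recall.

The intervention breaks the incoming arrows to Stress: Stress := max(Sleep, Study) + 2 no longer applies, and Stress = -3.
Score = min(Study, Stress) - 3  [with Study=4, Stress=-3]  = -6
Recall = Study + 2·Stress + Score  [with Study=4, Stress=-3, Score=-6]  = -8

-8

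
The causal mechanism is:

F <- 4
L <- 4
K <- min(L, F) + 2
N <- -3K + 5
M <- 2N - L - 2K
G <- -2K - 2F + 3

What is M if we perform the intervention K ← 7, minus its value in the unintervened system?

-8

do(K=7) replaces the equation K <- min(L, F) + 2 with the constant K = 7.
N = -3K + 5  [with K=7]  = -16
M = 2N - L - 2K  [with N=-16, L=4, K=7]  = -50
Without intervention: K = min(L, F) + 2  [with L=4, F=4]  = 6; N = -3K + 5  [with K=6]  = -13; M = 2N - L - 2K  [with N=-13, L=4, K=6]  = -42.
Change = -50 − (-42) = -8.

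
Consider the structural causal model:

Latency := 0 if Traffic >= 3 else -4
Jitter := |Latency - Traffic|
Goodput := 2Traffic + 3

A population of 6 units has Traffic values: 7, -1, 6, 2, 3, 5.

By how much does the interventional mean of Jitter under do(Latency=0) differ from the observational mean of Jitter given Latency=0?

-1.25

Under do(Latency=0), Latency's equation is replaced by Latency=0 for every unit. Per-unit Jitter: 7, 1, 6, 2, 3, 5. Mean = 4.
Observing Latency=0 restricts to units where Latency's equation naturally yields 0: Traffic ∈ {7, 6, 3, 5}. In that subpopulation Jitter = 7, 6, 3, 5, mean 5.25.
Difference = 4 − 5.25 = -1.25.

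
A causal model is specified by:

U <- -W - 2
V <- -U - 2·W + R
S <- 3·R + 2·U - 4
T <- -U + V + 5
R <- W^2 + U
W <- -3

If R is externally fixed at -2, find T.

7

The intervention breaks the incoming arrows to R: R <- W^2 + U no longer applies, and R = -2.
U = -W - 2  [with W=-3]  = 1
V = -U - 2·W + R  [with U=1, W=-3, R=-2]  = 3
T = -U + V + 5  [with U=1, V=3]  = 7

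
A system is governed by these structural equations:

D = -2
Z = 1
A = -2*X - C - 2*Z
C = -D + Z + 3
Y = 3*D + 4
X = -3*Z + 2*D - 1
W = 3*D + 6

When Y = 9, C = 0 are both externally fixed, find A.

Setting Y = 9, C = 0 by intervention discards those variables' equations.
X = -3*Z + 2*D - 1  [with Z=1, D=-2]  = -8
A = -2*X - C - 2*Z  [with X=-8, C=0, Z=1]  = 14

14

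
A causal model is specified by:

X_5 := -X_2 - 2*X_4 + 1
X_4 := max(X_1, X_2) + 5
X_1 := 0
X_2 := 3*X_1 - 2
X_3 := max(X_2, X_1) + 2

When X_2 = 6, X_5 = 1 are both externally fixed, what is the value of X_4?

The joint intervention fixes X_2 = 6, X_5 = 1, removing each variable's own equation.
X_4 = max(X_1, X_2) + 5  [with X_1=0, X_2=6]  = 11

11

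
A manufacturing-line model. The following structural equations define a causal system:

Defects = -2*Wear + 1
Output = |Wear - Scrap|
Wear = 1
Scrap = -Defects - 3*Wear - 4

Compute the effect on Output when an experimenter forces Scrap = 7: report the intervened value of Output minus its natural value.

The intervention breaks the incoming arrows to Scrap: Scrap = -Defects - 3*Wear - 4 no longer applies, and Scrap = 7.
Output = |Wear - Scrap|  [with Wear=1, Scrap=7]  = 6
Without intervention: Defects = -2*Wear + 1  [with Wear=1]  = -1; Scrap = -Defects - 3*Wear - 4  [with Defects=-1, Wear=1]  = -6; Output = |Wear - Scrap|  [with Wear=1, Scrap=-6]  = 7.
Change = 6 − 7 = -1.

-1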